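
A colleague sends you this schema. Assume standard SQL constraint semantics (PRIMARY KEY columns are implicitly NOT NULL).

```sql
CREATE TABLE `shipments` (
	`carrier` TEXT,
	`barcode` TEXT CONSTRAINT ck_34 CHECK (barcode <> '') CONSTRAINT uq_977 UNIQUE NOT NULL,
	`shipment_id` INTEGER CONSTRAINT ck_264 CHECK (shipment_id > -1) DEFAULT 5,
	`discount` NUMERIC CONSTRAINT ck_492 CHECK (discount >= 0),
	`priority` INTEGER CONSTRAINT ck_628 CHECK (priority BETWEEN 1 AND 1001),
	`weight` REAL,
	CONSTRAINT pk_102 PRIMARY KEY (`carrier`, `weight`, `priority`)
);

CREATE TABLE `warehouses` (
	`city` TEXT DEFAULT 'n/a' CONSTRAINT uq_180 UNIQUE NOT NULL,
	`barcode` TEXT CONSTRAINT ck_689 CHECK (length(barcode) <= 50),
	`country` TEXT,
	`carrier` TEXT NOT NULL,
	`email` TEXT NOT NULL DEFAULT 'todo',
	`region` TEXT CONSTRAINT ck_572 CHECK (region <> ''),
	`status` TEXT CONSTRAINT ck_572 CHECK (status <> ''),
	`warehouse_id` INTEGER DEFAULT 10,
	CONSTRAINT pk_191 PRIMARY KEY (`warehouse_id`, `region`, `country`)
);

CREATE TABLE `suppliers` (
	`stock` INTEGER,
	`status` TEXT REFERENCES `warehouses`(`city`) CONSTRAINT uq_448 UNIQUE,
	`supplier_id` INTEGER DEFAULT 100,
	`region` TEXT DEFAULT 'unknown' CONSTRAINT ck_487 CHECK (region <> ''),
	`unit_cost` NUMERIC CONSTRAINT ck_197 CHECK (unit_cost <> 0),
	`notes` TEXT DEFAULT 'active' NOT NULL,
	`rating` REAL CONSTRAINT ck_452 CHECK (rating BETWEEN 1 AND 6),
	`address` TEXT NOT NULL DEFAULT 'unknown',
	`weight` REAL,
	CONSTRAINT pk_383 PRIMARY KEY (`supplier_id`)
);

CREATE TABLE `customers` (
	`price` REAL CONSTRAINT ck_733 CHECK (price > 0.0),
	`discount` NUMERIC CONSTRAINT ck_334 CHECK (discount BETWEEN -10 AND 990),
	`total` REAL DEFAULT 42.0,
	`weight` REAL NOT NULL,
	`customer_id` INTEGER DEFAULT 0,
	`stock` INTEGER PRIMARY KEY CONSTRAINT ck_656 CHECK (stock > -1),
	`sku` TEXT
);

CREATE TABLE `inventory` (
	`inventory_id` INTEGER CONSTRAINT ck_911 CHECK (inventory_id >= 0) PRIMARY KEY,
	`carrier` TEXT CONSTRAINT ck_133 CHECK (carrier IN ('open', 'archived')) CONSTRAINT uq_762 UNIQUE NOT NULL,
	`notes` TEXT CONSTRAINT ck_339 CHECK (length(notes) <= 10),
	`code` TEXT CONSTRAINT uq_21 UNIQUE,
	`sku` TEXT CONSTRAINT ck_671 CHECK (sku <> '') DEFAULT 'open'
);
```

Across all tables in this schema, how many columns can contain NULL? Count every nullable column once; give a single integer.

18

shipments: 2 nullable (shipment_id, discount — PK (carrier, weight, priority) and explicit NOT NULL columns excluded).
warehouses: 2 nullable (barcode, status — PK (warehouse_id, region, country) and explicit NOT NULL columns excluded).
suppliers: 6 nullable (stock, status, region, unit_cost, rating, weight — PK (supplier_id) and explicit NOT NULL columns excluded).
customers: 5 nullable (price, discount, total, customer_id, sku — PK (stock) and explicit NOT NULL columns excluded).
inventory: 3 nullable (notes, code, sku — PK (inventory_id) and explicit NOT NULL columns excluded).
Total: 2 + 2 + 6 + 5 + 3 = 18.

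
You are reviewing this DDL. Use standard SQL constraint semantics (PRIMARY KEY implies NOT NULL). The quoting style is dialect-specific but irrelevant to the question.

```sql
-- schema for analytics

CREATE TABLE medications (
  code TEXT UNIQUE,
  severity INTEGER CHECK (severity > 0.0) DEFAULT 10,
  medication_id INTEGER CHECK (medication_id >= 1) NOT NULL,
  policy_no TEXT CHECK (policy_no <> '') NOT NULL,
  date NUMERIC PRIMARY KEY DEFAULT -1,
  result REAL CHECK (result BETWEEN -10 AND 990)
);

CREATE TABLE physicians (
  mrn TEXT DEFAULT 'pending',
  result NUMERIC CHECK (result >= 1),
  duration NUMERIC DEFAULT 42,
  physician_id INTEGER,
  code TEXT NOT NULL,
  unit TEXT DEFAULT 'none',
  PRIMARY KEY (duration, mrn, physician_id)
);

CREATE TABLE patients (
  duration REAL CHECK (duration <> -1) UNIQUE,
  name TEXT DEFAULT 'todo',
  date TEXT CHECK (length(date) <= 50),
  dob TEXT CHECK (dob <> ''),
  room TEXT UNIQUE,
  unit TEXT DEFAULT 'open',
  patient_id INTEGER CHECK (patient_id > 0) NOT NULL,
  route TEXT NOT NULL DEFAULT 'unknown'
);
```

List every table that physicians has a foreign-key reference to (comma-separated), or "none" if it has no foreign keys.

No column in physicians has a REFERENCES clause.

none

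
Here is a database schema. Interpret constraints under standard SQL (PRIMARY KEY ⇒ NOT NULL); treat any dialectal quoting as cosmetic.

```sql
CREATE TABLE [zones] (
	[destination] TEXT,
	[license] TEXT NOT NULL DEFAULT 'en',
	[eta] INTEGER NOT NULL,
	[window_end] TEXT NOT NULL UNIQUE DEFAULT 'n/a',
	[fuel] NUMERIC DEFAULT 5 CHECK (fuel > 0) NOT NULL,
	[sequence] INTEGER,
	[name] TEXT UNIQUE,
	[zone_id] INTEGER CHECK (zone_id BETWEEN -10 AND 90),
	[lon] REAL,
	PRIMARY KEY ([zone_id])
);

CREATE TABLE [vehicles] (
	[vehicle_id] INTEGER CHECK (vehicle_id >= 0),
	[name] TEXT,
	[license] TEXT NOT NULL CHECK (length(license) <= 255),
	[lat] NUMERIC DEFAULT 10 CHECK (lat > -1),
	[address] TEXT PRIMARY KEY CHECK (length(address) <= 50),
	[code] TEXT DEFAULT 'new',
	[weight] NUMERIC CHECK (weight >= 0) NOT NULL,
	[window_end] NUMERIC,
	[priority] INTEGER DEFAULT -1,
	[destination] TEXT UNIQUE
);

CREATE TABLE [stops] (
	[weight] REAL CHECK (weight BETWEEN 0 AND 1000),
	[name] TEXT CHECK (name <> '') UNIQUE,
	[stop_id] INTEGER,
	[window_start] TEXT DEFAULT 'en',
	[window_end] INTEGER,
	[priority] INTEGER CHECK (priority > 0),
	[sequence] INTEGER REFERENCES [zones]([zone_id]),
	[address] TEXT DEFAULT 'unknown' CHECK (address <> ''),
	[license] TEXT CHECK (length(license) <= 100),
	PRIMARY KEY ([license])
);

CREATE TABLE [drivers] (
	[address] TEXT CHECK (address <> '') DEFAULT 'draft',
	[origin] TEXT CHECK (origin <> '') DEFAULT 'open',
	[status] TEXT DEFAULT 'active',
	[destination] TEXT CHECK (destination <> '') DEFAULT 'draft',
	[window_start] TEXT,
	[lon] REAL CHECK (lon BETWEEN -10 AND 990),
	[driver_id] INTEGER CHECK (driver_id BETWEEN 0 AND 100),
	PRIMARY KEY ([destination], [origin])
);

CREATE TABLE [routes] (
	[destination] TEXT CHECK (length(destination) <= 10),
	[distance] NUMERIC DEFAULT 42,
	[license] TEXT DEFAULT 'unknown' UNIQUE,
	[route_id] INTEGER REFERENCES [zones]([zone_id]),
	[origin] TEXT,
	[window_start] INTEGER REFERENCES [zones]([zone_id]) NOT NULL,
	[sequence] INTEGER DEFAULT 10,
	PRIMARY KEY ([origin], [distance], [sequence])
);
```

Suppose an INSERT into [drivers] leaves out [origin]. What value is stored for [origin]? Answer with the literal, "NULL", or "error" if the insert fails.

origin has an explicit DEFAULT 'open'.
When the column is omitted from an INSERT, that default is used.

'open'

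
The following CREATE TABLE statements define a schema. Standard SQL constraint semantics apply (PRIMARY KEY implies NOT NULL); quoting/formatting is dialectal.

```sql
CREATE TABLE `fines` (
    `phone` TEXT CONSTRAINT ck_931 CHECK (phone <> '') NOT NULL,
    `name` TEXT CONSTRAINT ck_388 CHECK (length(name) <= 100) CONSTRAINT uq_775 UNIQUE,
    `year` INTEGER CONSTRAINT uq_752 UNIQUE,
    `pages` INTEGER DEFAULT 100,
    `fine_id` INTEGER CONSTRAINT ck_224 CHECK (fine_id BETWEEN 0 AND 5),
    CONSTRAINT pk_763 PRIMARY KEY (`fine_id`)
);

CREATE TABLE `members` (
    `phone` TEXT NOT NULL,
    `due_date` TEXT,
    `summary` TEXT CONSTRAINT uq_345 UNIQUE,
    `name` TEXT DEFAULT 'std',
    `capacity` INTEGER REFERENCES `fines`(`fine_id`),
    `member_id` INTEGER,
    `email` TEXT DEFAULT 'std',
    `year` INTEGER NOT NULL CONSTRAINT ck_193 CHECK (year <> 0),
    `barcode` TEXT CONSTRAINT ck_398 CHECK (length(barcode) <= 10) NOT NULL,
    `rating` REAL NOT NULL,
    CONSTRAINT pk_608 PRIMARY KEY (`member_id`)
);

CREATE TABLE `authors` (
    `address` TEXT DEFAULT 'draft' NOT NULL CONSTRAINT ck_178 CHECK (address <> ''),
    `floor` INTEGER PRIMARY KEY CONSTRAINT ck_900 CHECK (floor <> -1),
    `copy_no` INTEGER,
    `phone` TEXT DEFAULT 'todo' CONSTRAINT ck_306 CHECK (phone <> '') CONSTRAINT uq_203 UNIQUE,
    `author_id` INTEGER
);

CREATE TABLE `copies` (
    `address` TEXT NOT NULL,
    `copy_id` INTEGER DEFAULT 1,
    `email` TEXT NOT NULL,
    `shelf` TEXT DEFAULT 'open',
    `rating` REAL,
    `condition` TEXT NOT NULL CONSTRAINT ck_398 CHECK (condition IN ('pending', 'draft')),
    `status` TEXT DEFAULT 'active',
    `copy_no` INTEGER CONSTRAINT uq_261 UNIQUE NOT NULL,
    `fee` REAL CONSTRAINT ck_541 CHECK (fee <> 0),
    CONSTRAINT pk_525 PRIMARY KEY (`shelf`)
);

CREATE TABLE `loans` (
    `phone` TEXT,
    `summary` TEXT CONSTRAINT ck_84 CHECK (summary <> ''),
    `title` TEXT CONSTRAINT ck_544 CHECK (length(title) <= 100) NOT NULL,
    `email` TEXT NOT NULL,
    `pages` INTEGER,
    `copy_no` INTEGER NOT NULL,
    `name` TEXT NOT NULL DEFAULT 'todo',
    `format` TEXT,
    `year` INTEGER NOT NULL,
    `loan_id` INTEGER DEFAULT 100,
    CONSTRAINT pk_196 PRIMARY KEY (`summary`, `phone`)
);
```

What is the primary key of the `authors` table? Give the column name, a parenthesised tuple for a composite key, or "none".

floor is declared PRIMARY KEY inline on the column.

floor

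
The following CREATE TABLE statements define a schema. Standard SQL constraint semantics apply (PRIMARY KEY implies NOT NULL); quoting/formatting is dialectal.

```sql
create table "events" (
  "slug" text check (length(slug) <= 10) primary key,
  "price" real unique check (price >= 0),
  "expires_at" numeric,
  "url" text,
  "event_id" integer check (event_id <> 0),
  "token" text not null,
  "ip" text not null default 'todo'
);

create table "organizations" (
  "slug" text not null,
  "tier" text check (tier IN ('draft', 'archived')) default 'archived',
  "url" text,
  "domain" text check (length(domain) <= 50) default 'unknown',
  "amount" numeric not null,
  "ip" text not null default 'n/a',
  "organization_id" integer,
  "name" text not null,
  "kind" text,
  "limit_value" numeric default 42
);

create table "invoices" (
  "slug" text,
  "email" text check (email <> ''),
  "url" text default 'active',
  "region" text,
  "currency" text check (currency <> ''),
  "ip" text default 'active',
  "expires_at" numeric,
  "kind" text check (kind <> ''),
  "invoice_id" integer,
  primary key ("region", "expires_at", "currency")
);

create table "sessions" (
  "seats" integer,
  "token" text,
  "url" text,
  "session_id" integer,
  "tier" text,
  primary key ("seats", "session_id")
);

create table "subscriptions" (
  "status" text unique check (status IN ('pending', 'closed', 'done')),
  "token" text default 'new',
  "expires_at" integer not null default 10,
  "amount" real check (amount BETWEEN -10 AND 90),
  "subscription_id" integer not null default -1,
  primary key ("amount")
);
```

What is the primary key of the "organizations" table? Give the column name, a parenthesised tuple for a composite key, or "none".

No column is declared PRIMARY KEY inline, and there is no table-level PRIMARY KEY clause in organizations.

none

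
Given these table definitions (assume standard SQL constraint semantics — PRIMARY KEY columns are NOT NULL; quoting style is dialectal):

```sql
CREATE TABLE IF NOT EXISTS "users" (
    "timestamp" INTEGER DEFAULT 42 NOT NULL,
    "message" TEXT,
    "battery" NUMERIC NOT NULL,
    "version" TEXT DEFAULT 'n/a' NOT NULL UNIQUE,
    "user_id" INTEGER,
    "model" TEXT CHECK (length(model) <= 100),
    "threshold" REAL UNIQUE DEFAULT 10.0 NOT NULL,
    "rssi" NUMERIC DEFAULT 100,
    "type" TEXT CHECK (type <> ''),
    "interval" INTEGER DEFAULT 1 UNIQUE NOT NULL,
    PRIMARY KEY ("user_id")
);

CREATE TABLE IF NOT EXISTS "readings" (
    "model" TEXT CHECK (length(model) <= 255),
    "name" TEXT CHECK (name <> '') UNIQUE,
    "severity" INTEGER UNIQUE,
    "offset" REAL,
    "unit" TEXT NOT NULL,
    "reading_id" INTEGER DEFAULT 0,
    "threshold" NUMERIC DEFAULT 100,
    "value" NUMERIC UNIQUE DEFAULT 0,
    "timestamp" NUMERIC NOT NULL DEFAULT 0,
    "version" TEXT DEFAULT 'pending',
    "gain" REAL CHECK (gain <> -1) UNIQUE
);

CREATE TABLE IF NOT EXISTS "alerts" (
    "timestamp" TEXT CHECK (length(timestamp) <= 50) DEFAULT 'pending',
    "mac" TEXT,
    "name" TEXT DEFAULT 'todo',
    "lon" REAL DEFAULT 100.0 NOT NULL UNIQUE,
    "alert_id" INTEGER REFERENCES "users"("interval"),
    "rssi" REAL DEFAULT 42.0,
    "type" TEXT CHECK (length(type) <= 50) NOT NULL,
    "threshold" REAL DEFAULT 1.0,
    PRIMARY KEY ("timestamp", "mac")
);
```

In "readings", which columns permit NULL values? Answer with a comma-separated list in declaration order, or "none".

- model: CHECK does not forbid NULL (a CHECK constraint passes when its expression is NULL) → nullable.
- name: CHECK does not forbid NULL (a CHECK constraint passes when its expression is NULL) → nullable.
- severity: UNIQUE does not imply NOT NULL → nullable.
- offset: no NOT NULL constraint applies → nullable.
- unit: declared NOT NULL → not nullable.
- reading_id: DEFAULT only fills an omitted column; an explicit NULL is still allowed → nullable.
- threshold: DEFAULT only fills an omitted column; an explicit NULL is still allowed → nullable.
- value: UNIQUE does not imply NOT NULL → nullable.
- timestamp: declared NOT NULL → not nullable.
- version: DEFAULT only fills an omitted column; an explicit NULL is still allowed → nullable.
- gain: CHECK does not forbid NULL (a CHECK constraint passes when its expression is NULL) → nullable.

model, name, severity, offset, reading_id, threshold, value, version, gain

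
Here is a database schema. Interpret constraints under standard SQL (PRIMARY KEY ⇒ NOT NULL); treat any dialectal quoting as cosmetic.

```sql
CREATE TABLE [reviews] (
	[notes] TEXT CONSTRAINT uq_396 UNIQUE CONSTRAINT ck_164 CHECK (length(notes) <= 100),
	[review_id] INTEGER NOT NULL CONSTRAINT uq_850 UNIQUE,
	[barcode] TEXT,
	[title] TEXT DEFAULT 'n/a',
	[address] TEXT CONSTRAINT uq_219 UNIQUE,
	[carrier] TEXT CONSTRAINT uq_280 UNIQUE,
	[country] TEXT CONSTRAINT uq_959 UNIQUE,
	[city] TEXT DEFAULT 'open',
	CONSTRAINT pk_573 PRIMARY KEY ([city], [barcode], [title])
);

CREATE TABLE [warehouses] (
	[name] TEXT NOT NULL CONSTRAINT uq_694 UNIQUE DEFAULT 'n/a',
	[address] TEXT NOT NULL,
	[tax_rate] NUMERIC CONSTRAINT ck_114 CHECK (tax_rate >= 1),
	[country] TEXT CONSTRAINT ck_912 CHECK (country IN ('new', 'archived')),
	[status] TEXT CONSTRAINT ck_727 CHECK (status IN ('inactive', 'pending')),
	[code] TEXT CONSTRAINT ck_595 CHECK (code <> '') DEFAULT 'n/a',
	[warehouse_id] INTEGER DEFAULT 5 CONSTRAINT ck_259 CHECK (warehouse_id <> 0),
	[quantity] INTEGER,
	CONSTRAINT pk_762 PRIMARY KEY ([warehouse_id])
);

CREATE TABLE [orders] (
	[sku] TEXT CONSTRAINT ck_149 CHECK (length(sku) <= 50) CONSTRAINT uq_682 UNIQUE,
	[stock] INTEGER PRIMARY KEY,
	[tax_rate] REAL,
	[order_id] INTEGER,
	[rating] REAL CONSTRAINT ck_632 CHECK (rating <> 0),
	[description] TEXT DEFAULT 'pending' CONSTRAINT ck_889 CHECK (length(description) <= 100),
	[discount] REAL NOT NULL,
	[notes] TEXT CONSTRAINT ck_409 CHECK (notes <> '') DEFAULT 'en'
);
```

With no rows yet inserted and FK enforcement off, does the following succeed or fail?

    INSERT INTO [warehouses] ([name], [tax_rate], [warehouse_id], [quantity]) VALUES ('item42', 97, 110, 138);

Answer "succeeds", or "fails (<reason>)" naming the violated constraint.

address is omitted from the column list and has no DEFAULT, so it would receive NULL.
But address is declared NOT NULL.

fails (NOT NULL on address)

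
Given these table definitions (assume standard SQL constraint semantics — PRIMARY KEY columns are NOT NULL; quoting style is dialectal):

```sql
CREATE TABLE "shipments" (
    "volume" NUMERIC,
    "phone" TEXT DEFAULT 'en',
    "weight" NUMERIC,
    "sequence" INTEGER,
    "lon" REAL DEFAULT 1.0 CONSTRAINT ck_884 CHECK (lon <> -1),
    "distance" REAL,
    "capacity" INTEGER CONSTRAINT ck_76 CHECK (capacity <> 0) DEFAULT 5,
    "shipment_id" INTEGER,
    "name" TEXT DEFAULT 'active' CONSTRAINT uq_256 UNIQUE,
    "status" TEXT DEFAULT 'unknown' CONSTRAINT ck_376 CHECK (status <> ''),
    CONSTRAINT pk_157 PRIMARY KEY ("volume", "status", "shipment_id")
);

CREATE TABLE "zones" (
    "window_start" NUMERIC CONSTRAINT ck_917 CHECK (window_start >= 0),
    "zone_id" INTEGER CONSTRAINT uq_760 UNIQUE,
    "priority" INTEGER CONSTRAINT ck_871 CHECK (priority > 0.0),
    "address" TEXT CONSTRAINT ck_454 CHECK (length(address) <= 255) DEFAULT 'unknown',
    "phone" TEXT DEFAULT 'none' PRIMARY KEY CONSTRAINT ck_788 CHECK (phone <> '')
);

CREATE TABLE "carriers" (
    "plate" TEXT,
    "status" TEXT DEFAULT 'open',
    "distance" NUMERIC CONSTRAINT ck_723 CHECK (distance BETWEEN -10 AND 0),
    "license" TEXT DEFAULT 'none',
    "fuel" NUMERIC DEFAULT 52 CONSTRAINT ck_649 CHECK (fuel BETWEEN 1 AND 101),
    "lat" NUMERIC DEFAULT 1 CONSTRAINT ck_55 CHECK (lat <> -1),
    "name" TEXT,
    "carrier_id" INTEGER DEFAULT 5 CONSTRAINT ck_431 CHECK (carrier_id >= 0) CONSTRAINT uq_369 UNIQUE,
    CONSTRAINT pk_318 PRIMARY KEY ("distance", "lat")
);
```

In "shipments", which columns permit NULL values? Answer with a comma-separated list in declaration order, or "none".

- volume: part of the PRIMARY KEY, which implies NOT NULL → not nullable.
- phone: DEFAULT only fills an omitted column; an explicit NULL is still allowed → nullable.
- weight: no NOT NULL constraint applies → nullable.
- sequence: no NOT NULL constraint applies → nullable.
- lon: CHECK does not forbid NULL (a CHECK constraint passes when its expression is NULL) → nullable.
- distance: no NOT NULL constraint applies → nullable.
- capacity: CHECK does not forbid NULL (a CHECK constraint passes when its expression is NULL) → nullable.
- shipment_id: part of the PRIMARY KEY, which implies NOT NULL → not nullable.
- name: UNIQUE does not imply NOT NULL → nullable.
- status: part of the PRIMARY KEY, which implies NOT NULL → not nullable.

phone, weight, sequence, lon, distance, capacity, name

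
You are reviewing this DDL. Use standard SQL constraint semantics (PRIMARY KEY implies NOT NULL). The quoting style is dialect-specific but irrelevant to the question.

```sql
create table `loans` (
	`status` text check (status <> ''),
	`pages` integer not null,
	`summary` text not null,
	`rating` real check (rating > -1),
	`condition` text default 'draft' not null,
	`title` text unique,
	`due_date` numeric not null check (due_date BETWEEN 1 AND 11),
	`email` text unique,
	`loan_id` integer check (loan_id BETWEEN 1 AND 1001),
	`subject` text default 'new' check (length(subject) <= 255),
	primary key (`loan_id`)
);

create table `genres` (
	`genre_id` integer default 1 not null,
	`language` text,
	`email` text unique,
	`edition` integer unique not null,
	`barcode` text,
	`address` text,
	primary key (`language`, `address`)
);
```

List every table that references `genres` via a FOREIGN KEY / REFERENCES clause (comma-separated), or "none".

none

No REFERENCES clause anywhere in the schema names genres.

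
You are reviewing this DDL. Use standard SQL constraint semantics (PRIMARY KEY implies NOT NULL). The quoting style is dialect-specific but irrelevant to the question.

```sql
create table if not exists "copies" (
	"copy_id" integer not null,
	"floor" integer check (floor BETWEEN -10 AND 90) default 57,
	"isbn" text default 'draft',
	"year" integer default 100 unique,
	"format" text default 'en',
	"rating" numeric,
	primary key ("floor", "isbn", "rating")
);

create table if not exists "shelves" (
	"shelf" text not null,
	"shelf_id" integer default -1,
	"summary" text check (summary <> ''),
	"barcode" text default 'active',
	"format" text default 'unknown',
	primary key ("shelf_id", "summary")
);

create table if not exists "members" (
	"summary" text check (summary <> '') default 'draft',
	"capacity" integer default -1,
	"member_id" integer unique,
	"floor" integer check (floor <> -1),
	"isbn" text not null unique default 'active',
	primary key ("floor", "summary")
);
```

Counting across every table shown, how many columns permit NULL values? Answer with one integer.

6

copies: 2 nullable (year, format — PK (floor, isbn, rating) and explicit NOT NULL columns excluded).
shelves: 2 nullable (barcode, format — PK (shelf_id, summary) and explicit NOT NULL columns excluded).
members: 2 nullable (capacity, member_id — PK (floor, summary) and explicit NOT NULL columns excluded).
Total: 2 + 2 + 2 = 6.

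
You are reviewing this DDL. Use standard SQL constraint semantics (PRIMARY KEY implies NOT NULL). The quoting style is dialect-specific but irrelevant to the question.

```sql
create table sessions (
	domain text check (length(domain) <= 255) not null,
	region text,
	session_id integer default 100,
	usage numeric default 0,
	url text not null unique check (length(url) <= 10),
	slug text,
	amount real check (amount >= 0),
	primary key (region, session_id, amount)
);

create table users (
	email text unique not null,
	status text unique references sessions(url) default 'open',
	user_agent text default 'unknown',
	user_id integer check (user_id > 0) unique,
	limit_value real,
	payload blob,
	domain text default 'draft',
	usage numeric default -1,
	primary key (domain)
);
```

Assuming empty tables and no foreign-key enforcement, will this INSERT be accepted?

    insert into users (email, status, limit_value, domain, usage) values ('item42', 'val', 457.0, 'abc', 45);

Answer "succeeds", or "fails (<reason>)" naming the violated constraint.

NOT NULL columns: domain is supplied; email is supplied.
No constraint is violated.

succeeds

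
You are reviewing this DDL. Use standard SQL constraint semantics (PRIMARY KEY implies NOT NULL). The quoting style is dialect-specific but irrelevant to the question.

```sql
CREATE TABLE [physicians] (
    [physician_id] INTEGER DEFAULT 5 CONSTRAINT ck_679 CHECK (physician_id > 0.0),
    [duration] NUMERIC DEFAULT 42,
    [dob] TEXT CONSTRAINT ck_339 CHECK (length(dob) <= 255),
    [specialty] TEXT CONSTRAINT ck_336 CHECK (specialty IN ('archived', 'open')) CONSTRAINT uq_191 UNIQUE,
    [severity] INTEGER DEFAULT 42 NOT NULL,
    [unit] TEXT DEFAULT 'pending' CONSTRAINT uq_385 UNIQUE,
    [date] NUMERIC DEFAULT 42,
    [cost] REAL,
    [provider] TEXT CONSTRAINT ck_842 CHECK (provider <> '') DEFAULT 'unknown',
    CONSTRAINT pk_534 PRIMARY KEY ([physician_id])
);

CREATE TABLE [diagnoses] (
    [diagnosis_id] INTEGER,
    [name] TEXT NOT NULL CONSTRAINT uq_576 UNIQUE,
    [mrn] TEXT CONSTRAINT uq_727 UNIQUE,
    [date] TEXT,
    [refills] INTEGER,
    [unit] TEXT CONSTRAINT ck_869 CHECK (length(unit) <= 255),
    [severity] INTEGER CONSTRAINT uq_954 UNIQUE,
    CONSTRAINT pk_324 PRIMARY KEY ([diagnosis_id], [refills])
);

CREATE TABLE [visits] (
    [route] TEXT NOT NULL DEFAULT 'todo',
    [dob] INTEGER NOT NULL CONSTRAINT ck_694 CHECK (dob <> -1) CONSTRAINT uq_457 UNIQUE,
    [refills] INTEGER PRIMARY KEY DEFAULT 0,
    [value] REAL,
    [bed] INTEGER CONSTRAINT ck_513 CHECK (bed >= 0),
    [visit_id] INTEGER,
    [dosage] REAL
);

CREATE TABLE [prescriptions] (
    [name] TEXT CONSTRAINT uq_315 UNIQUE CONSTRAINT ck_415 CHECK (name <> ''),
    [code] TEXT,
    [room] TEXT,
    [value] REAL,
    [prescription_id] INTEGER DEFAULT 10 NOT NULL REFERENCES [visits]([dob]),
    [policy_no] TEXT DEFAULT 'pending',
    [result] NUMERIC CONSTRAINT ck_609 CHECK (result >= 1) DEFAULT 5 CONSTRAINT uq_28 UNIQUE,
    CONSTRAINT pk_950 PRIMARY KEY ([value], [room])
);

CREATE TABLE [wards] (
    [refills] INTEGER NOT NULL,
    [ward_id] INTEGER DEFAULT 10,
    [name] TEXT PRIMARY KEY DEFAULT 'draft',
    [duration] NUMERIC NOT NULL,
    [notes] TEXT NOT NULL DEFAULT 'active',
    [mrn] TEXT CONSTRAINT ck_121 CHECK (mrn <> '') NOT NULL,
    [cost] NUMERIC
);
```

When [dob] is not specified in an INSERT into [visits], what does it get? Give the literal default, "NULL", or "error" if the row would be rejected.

error

dob has no DEFAULT clause.
Omitting it would insert NULL, but it is declared NOT NULL, so the INSERT fails.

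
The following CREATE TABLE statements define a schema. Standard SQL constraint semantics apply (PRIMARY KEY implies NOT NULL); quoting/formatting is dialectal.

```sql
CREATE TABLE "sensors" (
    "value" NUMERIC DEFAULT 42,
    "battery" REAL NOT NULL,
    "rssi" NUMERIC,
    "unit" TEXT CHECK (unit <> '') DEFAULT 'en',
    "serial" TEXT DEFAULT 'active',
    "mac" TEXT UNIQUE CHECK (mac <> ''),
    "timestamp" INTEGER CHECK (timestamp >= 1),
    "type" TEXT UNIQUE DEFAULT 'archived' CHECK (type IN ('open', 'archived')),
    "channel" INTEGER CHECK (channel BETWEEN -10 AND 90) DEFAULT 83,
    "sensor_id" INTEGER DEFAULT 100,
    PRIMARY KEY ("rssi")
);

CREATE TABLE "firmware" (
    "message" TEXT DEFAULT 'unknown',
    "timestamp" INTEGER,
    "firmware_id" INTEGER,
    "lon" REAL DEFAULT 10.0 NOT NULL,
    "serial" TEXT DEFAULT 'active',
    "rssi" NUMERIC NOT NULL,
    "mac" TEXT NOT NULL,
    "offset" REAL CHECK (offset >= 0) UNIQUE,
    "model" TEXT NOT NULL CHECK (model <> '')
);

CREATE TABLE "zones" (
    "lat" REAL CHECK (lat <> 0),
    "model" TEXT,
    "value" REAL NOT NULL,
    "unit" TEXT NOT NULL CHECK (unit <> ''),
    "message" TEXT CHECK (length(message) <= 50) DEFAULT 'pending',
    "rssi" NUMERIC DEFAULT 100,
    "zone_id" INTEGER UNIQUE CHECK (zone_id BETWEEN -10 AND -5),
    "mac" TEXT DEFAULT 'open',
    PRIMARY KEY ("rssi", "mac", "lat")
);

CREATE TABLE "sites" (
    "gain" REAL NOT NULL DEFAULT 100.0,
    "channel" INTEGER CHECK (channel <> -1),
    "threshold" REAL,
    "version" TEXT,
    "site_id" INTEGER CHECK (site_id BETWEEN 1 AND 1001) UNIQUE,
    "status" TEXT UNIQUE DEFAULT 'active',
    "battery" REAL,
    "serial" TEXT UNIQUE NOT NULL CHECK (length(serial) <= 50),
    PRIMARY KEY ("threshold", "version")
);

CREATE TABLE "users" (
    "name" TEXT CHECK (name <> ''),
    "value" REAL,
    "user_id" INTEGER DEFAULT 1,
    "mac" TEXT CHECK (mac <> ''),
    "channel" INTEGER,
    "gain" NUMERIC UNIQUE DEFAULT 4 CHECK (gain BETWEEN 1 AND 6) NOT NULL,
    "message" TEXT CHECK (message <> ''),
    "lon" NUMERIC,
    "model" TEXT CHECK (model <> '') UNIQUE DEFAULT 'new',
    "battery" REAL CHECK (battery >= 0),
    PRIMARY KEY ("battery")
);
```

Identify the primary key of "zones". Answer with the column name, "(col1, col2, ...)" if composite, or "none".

A table-level PRIMARY KEY clause names 3 columns: rssi, mac, lat.
This is a composite key — the combination is unique, not each column individually.

(rssi, mac, lat)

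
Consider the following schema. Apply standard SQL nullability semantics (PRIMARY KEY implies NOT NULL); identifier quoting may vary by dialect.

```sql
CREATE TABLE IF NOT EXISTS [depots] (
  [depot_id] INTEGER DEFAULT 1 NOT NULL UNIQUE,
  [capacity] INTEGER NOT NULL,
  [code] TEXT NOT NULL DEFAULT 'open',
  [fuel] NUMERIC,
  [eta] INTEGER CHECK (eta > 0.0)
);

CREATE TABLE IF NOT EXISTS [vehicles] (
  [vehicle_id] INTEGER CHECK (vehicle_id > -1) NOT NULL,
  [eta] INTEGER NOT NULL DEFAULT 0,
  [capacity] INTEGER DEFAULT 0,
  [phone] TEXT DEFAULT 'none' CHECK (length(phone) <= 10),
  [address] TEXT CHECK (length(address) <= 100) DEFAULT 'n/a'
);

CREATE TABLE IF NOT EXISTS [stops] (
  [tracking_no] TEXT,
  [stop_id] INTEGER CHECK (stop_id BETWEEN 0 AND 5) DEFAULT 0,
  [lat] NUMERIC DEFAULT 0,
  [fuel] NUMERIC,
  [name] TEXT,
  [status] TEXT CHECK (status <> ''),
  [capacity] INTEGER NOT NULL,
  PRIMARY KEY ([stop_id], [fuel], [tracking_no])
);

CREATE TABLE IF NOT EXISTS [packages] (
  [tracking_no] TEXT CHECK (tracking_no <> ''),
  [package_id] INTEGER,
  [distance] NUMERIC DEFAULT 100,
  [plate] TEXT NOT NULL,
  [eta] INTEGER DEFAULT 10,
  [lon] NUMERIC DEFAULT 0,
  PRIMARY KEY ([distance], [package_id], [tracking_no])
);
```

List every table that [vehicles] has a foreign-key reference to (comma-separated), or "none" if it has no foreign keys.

none

No column in vehicles has a REFERENCES clause.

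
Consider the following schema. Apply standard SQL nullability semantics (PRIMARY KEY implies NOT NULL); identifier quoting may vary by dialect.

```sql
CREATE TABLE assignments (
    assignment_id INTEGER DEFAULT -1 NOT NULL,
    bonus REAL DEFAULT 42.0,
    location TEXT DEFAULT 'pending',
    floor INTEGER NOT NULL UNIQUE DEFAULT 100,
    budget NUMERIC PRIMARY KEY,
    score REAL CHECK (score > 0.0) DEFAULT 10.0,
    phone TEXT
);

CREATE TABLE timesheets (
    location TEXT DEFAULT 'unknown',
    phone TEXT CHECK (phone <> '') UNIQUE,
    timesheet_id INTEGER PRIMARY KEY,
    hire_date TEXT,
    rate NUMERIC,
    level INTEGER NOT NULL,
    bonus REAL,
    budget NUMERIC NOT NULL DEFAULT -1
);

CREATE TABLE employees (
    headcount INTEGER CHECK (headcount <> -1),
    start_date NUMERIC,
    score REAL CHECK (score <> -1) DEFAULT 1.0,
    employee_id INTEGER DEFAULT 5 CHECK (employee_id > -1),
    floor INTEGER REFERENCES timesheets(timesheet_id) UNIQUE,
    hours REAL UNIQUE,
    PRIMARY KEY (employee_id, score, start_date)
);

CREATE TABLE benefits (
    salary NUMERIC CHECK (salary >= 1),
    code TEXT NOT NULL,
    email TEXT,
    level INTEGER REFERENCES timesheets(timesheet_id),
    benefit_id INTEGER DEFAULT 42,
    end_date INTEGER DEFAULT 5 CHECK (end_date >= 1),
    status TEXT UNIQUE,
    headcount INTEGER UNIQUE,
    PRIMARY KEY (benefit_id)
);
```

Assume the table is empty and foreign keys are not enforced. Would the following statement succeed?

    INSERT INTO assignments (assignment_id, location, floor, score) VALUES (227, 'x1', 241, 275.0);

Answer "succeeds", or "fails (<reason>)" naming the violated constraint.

budget is omitted from the column list and has no DEFAULT, so it would receive NULL.
But budget is part of the PRIMARY KEY (implied NOT NULL).

fails (NOT NULL on budget)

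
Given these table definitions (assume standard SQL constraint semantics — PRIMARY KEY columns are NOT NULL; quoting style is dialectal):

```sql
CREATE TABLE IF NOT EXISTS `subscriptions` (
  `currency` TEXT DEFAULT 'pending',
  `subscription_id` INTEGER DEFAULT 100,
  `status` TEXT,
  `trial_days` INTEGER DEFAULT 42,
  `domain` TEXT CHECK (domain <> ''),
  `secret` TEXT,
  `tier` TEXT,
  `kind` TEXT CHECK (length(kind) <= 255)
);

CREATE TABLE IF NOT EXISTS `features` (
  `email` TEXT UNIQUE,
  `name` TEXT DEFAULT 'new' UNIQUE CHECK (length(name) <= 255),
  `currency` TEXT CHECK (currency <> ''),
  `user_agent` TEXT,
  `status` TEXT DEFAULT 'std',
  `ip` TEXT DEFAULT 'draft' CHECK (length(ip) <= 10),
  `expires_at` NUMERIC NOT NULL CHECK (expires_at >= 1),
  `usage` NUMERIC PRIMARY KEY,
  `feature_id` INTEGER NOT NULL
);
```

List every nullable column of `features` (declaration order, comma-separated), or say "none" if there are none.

email, name, currency, user_agent, status, ip

- email: UNIQUE does not imply NOT NULL → nullable.
- name: CHECK does not forbid NULL (a CHECK constraint passes when its expression is NULL) → nullable.
- currency: CHECK does not forbid NULL (a CHECK constraint passes when its expression is NULL) → nullable.
- user_agent: no NOT NULL constraint applies → nullable.
- status: DEFAULT only fills an omitted column; an explicit NULL is still allowed → nullable.
- ip: CHECK does not forbid NULL (a CHECK constraint passes when its expression is NULL) → nullable.
- expires_at: declared NOT NULL → not nullable.
- usage: part of the PRIMARY KEY, which implies NOT NULL → not nullable.
- feature_id: declared NOT NULL → not nullable.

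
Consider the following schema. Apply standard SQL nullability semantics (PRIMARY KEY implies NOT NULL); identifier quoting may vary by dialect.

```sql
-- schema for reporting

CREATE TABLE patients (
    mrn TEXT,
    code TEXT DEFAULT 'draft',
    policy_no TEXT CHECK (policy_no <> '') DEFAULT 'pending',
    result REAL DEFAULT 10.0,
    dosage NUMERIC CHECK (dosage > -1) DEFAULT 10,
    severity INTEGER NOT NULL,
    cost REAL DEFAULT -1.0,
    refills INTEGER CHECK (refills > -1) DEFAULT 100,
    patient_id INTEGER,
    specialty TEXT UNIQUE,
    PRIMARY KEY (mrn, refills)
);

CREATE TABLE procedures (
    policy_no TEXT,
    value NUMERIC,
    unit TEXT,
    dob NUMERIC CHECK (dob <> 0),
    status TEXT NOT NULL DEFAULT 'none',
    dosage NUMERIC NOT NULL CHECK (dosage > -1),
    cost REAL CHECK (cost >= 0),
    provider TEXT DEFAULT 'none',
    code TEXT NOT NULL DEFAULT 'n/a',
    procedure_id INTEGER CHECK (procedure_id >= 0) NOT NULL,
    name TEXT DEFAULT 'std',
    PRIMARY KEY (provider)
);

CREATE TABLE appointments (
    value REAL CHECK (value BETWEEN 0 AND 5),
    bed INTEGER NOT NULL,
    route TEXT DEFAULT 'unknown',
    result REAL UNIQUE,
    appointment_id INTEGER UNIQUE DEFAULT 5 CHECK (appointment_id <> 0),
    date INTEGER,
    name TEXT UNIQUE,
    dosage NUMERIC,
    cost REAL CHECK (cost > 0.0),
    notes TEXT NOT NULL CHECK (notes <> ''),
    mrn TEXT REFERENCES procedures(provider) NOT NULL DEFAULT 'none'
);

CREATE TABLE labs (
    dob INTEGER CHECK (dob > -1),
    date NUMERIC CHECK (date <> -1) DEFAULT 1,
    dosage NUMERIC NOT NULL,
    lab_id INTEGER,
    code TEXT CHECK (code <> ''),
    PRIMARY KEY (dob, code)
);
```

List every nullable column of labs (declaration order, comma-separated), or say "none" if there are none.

- dob: part of the PRIMARY KEY, which implies NOT NULL → not nullable.
- date: CHECK does not forbid NULL (a CHECK constraint passes when its expression is NULL) → nullable.
- dosage: declared NOT NULL → not nullable.
- lab_id: no NOT NULL constraint applies → nullable.
- code: part of the PRIMARY KEY, which implies NOT NULL → not nullable.

date, lab_id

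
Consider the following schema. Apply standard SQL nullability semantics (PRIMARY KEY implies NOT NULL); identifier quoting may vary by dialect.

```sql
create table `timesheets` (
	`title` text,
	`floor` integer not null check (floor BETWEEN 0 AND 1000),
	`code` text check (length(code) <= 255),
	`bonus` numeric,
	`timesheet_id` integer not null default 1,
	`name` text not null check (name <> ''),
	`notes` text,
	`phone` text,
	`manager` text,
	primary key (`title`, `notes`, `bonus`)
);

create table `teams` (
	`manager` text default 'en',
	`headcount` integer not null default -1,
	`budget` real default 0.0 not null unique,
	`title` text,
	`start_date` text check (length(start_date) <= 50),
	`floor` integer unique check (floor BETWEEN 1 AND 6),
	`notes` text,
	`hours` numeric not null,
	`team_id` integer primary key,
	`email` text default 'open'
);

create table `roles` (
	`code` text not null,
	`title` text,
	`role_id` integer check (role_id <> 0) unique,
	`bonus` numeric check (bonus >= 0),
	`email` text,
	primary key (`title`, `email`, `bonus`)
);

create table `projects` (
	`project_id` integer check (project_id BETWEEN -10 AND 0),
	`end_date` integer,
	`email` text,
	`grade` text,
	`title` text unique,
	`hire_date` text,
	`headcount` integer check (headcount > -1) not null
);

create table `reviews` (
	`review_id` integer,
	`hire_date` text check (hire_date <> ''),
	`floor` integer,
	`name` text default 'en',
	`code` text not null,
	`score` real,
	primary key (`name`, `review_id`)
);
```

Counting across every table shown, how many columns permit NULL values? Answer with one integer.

19

timesheets: 3 nullable (code, phone, manager — PK (title, notes, bonus) and explicit NOT NULL columns excluded).
teams: 6 nullable (manager, title, start_date, floor, notes, email — PK (team_id) and explicit NOT NULL columns excluded).
roles: 1 nullable (role_id — PK (title, email, bonus) and explicit NOT NULL columns excluded).
projects: 6 nullable (project_id, end_date, email, grade, title, hire_date — PK none and explicit NOT NULL columns excluded).
reviews: 3 nullable (hire_date, floor, score — PK (name, review_id) and explicit NOT NULL columns excluded).
Total: 3 + 6 + 1 + 6 + 3 = 19.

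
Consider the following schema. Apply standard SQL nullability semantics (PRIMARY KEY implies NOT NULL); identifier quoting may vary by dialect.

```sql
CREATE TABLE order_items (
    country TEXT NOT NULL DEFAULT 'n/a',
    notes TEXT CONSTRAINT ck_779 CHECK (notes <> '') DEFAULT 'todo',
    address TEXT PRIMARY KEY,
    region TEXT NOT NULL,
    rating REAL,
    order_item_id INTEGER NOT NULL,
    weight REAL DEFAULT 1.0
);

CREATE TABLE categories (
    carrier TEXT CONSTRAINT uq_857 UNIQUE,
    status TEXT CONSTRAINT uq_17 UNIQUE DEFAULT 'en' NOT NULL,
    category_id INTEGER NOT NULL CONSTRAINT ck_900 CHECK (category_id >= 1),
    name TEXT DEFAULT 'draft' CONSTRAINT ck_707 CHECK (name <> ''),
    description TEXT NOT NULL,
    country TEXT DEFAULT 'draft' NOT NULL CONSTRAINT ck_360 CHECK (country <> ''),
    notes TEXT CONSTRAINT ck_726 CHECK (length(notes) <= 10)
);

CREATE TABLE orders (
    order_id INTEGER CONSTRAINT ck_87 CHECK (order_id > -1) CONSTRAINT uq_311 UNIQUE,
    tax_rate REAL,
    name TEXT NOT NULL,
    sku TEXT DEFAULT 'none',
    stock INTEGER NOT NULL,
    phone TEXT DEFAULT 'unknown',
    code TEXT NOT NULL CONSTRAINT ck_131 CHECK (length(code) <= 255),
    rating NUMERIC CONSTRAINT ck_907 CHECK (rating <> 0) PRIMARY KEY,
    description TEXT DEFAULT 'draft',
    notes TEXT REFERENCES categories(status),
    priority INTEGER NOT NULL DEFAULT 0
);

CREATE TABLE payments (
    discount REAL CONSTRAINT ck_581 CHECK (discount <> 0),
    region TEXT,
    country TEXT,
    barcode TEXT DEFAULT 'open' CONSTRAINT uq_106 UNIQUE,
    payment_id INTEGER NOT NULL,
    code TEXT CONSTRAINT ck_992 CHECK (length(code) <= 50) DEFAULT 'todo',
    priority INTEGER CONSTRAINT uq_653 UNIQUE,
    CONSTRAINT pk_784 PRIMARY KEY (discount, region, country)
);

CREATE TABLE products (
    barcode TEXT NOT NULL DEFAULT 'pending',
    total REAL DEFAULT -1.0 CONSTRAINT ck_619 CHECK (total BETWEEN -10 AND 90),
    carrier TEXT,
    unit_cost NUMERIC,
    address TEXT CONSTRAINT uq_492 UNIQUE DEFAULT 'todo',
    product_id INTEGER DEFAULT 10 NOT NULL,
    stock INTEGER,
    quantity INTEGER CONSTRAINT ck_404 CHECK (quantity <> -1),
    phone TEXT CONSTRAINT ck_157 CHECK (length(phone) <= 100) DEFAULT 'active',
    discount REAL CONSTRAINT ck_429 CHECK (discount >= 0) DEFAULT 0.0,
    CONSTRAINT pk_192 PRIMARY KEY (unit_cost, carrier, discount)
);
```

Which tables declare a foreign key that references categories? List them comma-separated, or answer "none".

- orders.notes references categories(status).

orders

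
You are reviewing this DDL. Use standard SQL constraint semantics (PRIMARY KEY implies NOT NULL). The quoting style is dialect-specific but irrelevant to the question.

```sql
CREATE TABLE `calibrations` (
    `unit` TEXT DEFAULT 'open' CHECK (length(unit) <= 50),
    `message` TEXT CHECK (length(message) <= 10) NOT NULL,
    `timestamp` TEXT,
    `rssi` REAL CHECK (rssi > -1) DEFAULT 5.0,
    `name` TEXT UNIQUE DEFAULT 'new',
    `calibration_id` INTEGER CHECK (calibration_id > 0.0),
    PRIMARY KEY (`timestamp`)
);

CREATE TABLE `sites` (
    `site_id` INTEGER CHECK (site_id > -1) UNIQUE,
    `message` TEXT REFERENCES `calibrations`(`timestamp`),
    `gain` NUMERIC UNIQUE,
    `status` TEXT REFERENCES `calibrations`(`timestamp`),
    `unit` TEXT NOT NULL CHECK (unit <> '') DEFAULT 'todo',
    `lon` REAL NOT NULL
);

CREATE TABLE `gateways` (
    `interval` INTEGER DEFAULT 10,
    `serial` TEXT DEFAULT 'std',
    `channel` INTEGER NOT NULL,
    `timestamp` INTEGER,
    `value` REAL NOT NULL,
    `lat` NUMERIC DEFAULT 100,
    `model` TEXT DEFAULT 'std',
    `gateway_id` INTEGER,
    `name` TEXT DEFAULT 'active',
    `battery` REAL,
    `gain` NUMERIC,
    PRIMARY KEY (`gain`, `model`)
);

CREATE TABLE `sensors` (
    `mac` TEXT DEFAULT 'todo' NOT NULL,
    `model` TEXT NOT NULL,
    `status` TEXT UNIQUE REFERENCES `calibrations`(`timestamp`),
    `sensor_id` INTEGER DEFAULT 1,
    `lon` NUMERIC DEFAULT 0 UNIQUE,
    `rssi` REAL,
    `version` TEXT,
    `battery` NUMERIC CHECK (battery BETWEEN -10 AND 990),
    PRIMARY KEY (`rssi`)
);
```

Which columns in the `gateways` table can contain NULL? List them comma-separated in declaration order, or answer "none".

- interval: DEFAULT only fills an omitted column; an explicit NULL is still allowed → nullable.
- serial: DEFAULT only fills an omitted column; an explicit NULL is still allowed → nullable.
- channel: declared NOT NULL → not nullable.
- timestamp: no NOT NULL constraint applies → nullable.
- value: declared NOT NULL → not nullable.
- lat: DEFAULT only fills an omitted column; an explicit NULL is still allowed → nullable.
- model: part of the PRIMARY KEY, which implies NOT NULL → not nullable.
- gateway_id: no NOT NULL constraint applies → nullable.
- name: DEFAULT only fills an omitted column; an explicit NULL is still allowed → nullable.
- battery: no NOT NULL constraint applies → nullable.
- gain: part of the PRIMARY KEY, which implies NOT NULL → not nullable.

interval, serial, timestamp, lat, gateway_id, name, battery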